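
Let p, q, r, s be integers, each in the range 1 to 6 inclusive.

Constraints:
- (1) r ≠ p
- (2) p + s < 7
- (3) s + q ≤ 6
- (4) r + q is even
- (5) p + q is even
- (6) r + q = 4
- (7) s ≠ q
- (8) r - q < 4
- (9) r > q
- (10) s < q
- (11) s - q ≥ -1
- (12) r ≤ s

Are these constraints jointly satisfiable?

Constraints 9, 10, and 12 give q < r, r ≤ s, s < q. Chaining: q < r ≤ s < q, which forces q < q — impossible.

Unsatisfiable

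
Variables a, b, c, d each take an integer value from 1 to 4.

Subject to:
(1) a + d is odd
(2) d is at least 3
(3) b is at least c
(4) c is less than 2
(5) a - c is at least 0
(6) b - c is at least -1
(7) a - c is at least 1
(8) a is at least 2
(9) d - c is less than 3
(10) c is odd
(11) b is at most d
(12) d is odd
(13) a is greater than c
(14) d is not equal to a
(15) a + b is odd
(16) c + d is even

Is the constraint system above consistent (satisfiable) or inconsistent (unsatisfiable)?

Satisfiable

Try a = 4, b = 1, c = 1, d = 3.
Check constraint 5: a - c = 3; constraint 6: b - c = 0. The remaining constraints are straightforward to verify.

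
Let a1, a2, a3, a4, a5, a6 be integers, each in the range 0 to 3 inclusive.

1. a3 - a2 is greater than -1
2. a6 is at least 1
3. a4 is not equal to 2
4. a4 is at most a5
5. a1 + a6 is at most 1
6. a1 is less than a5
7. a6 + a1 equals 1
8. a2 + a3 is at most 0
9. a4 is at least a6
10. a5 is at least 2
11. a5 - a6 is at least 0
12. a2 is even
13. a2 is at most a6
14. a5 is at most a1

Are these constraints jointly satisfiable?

Unsatisfiable

From constraint 2: a6 ≥ 1. From constraints 10 and 14: a1 ≥ a5 ≥ 2. Hence a6 + a1 ≥ 3. But constraint 7 requires a6 + a1 = 1, and 1 < 3. Contradiction.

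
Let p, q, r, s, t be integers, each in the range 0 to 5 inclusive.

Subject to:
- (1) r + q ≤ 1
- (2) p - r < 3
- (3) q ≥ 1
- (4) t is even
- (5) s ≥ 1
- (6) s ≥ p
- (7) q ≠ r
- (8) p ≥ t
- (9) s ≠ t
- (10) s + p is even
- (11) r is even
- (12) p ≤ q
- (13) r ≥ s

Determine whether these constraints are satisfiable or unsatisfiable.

From constraints 5 and 13: r ≥ s ≥ 1. From constraint 3: q ≥ 1. Hence r + q ≥ 2. But constraint 1 requires r + q ≤ 1, and 1 < 2. Contradiction.

Unsatisfiable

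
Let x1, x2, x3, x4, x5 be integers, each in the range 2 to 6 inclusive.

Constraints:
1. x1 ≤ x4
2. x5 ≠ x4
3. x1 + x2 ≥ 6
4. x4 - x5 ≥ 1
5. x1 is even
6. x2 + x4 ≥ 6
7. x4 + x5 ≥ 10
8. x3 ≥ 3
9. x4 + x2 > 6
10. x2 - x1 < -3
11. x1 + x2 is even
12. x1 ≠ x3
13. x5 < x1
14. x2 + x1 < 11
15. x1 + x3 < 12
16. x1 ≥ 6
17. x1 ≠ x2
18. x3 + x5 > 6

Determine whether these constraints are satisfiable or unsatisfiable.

Satisfiable

One satisfying assignment is x1 = 6, x2 = 2, x3 = 3, x4 = 6, x5 = 5.
For the less obvious constraints — constraint 3: x1 + x2 = 8; constraint 4: x4 - x5 = 1; constraint 6: x2 + x4 = 8 — and the others hold by inspection.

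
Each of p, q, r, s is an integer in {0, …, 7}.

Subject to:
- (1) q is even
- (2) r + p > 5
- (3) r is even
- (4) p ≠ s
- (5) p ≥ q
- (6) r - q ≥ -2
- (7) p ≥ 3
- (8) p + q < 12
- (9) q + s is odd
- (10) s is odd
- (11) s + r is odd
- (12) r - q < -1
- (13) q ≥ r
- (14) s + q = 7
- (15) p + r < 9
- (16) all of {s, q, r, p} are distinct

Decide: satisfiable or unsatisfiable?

Take p = 6, q = 4, r = 2, s = 3. Then constraint 2: r + p = 8; constraint 6: r - q = -2, and every other listed constraint is also met.

Satisfiable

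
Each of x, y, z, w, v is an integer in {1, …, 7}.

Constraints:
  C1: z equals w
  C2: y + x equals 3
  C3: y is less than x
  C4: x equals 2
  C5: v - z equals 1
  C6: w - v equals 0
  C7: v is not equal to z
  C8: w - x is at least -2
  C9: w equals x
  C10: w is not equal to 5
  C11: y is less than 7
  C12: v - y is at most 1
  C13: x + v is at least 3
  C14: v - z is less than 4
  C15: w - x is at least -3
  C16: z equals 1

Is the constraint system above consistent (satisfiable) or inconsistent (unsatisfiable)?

Unsatisfiable

Constraint 16 fixes z = 1 and constraint 4 fixes x = 2. Constraints 1 and 9 give z = w = x, so z = x. But 1 ≠ 2 — contradiction.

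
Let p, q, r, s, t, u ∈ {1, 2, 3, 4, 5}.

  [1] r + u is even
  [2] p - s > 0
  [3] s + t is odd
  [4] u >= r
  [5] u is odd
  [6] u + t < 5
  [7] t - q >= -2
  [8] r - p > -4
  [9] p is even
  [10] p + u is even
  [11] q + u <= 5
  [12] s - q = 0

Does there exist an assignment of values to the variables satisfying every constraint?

Unsatisfiable

Constraint 9 makes p even and constraint 5 makes u odd, so p + u must be odd. Constraint 10 says p + u is even — contradiction.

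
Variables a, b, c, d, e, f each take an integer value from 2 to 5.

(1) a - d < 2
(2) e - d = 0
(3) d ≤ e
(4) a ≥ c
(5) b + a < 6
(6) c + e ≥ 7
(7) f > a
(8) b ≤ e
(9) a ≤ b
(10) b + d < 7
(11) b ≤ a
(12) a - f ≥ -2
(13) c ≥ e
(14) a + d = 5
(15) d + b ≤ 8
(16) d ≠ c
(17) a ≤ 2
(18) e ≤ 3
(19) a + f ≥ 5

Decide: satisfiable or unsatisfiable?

Unsatisfiable

From constraints 4 and 17: c ≤ a ≤ 2. From constraint 18: e ≤ 3. Hence c + e ≤ 5. But constraint 6 requires c + e ≥ 7, and 7 > 5. Contradiction.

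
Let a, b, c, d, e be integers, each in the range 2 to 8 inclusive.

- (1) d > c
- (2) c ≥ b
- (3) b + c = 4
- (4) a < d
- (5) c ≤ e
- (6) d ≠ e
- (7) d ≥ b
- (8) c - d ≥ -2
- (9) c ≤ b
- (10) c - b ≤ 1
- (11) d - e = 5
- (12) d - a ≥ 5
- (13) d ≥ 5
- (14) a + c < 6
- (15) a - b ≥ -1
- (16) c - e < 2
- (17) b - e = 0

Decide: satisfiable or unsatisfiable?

Unsatisfiable

Constraints 8, 10, 12, and 15 give c − d ≥ -2, d − a ≥ 5, a − b ≥ -1, b − c ≥ -1.
Adding all 4 inequalities: the left sides telescope to 0, and the right sides sum to (-2) + 5 + (-1) + (-1) = 1. So 0 ≥ 1, which is false.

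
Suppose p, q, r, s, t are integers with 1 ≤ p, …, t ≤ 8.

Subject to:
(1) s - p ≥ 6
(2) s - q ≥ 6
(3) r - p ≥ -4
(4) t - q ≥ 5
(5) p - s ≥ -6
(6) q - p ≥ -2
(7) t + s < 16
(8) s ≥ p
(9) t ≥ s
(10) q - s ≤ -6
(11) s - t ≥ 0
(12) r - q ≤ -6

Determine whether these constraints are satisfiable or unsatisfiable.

Unsatisfiable

Constraints 2, 3, 5, and 12 give q − r ≥ 6, r − p ≥ -4, p − s ≥ -6, s − q ≥ 6.
Adding all 4 inequalities: the left sides telescope to 0, and the right sides sum to 6 + (-4) + (-6) + 6 = 2. So 0 ≥ 2, which is false.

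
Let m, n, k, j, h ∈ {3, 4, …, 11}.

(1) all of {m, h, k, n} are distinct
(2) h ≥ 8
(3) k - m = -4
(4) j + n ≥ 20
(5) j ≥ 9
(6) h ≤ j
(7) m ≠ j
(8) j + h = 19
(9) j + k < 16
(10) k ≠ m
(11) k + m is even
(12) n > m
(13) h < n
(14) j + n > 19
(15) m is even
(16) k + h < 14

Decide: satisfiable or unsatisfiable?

Try m = 8, n = 10, k = 4, j = 10, h = 9.
Check constraint 3: k - m = -4; constraint 4: j + n = 20. The remaining constraints are straightforward to verify.

Satisfiable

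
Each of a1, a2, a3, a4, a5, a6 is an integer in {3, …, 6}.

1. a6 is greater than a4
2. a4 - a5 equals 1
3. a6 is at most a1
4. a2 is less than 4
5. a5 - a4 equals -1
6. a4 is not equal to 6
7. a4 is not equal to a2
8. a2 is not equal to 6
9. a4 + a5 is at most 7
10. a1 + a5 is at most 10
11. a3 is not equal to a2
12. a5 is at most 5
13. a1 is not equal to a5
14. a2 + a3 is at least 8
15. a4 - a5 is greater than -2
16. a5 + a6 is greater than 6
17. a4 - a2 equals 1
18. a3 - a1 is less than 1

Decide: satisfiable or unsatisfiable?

The assignment a1 = 5, a2 = 3, a3 = 5, a4 = 4, a5 = 3, a6 = 5 works:
  constraint 2 holds since a4 - a5 = 1.
  constraint 5 holds since a5 - a4 = -1.
  constraint 9 holds since a4 + a5 = 7.
The rest check out directly.

Satisfiable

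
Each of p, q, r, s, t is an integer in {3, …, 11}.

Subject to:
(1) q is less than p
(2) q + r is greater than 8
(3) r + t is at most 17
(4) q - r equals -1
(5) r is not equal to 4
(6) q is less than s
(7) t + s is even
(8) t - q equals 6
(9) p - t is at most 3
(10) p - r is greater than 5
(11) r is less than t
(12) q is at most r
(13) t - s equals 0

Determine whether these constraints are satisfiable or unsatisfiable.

Satisfiable

Setting (p, q, r, s, t) = (11, 4, 5, 10, 10) satisfies everything: constraint 2: q + r = 9; constraint 3: r + t = 15, and the others follow.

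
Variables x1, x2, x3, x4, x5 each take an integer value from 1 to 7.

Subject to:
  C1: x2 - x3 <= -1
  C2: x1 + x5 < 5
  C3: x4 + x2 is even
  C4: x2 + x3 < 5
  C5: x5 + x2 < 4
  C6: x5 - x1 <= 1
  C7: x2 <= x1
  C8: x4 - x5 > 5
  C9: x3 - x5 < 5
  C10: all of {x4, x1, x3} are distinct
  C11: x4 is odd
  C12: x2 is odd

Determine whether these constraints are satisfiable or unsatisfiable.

Satisfiable

Take x1 = 2, x2 = 1, x3 = 3, x4 = 7, x5 = 1. Then constraint 1: x2 - x3 = -2; constraint 2: x1 + x5 = 3; constraint 4: x2 + x3 = 4, and every other listed constraint is also met.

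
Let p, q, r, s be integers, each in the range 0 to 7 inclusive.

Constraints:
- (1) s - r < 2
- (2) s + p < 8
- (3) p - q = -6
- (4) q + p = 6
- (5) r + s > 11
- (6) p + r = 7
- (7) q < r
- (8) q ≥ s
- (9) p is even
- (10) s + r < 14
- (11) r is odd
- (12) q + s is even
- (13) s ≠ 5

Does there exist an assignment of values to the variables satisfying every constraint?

One satisfying assignment is p = 0, q = 6, r = 7, s = 6.
For the less obvious constraints — constraint 1: s - r = -1; constraint 2: s + p = 6 — and the others hold by inspection.

Satisfiable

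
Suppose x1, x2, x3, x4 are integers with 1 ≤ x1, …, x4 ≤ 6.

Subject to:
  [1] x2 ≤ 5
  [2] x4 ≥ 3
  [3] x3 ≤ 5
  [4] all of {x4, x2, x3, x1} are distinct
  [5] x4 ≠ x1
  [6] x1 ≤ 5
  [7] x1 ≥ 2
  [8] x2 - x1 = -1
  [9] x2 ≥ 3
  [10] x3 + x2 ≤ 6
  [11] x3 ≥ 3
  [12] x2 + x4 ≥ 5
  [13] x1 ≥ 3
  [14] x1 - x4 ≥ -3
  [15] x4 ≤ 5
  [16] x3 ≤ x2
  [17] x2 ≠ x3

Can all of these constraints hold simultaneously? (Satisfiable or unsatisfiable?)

Constraints 1, 2, 3, 6, 9, 11, 13, and 15 confine each of x4, x2, x3, x1 to the 3 values {3, …, 5}.
Constraint 4 requires all 4 of them to be distinct, but only 3 values are available — impossible by the pigeonhole principle.

Unsatisfiable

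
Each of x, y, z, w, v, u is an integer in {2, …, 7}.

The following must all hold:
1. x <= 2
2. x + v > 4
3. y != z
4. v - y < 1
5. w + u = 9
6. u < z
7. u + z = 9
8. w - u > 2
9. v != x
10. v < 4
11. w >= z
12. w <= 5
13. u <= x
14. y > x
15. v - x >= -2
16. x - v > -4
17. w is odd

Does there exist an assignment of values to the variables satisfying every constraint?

From constraints 1 and 13: u ≤ x ≤ 2. From constraints 11 and 12: z ≤ w ≤ 5. Hence u + z ≤ 7. But constraint 7 requires u + z = 9, and 9 > 7. Contradiction.

Unsatisfiable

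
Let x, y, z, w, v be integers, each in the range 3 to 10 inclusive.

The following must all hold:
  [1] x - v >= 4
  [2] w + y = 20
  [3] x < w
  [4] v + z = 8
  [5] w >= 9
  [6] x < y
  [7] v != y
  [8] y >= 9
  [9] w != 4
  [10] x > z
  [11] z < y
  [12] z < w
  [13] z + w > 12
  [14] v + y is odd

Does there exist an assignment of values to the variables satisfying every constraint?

Setting (x, y, z, w, v) = (8, 10, 5, 10, 3) satisfies everything: constraint 1: x - v = 5; constraint 2: w + y = 20; constraint 4: v + z = 8, and the others follow.

Satisfiable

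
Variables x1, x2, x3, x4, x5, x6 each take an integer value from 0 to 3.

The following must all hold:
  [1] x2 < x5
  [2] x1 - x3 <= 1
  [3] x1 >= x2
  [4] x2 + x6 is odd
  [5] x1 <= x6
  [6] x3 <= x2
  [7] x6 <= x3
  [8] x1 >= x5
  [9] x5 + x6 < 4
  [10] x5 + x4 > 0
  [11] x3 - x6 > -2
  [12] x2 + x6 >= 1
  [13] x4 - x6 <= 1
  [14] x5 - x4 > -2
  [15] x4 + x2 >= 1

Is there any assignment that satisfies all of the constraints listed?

Unsatisfiable

Constraints 1, 5, 6, 7, and 8 give x6 ≤ x3, x3 ≤ x2, x2 < x5, x5 ≤ x1, x1 ≤ x6. Chaining: x6 ≤ x3 ≤ x2 < x5 ≤ x1 ≤ x6, which forces x6 < x6 — impossible.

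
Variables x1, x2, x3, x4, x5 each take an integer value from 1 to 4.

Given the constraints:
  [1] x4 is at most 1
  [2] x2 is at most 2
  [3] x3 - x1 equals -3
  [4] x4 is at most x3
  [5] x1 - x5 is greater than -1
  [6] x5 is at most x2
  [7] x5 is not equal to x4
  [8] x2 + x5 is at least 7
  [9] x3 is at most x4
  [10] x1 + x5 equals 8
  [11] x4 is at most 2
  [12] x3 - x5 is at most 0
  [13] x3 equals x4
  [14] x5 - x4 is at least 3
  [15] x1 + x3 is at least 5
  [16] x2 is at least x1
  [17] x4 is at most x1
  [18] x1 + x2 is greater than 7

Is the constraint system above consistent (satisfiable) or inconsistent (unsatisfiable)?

From constraints 2 and 16: x1 ≤ x2 ≤ 2. From constraints 1 and 9: x3 ≤ x4 ≤ 1. Hence x1 + x3 ≤ 3. But constraint 15 requires x1 + x3 ≥ 5, and 5 > 3. Contradiction.

Unsatisfiable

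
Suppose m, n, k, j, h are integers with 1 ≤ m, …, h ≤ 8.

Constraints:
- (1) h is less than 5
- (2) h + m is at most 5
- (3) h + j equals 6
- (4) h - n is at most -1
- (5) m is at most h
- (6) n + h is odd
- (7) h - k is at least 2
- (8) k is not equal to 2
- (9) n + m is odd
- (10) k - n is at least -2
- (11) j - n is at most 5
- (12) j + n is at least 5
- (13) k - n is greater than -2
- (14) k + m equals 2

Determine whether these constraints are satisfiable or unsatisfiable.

Unsatisfiable

Constraints 4, 7, and 10 give n − h ≥ 1, h − k ≥ 2, k − n ≥ -2.
Adding all 3 inequalities: the left sides telescope to 0, and the right sides sum to 1 + 2 + (-2) = 1. So 0 ≥ 1, which is false.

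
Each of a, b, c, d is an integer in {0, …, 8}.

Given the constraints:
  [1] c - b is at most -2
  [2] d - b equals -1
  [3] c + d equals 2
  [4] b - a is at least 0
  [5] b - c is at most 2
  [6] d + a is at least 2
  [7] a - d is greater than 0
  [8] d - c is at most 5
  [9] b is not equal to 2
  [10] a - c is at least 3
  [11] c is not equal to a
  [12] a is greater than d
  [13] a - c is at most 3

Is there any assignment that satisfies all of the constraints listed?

Constraints 4, 5, and 10 give a − c ≥ 3, c − b ≥ -2, b − a ≥ 0.
Adding all 3 inequalities: the left sides telescope to 0, and the right sides sum to 3 + (-2) + 0 = 1. So 0 ≥ 1, which is false.

Unsatisfiable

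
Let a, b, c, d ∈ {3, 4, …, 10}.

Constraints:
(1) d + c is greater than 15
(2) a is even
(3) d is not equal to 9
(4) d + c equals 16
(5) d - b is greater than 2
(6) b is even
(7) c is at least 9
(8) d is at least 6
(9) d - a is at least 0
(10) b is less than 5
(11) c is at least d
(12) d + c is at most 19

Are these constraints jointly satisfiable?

Try a = 4, b = 4, c = 9, d = 7.
Check constraint 1: d + c = 16; constraint 4: d + c = 16. The remaining constraints are straightforward to verify.

Satisfiable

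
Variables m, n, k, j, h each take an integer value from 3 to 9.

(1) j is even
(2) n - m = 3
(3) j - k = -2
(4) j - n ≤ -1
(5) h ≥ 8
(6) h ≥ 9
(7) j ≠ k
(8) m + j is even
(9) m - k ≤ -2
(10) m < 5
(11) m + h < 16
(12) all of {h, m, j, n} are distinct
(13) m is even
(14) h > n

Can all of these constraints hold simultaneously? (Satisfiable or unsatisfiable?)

Setting (m, n, k, j, h) = (4, 7, 8, 6, 9) satisfies everything: constraint 2: n - m = 3; constraint 3: j - k = -2, and the others follow.

Satisfiable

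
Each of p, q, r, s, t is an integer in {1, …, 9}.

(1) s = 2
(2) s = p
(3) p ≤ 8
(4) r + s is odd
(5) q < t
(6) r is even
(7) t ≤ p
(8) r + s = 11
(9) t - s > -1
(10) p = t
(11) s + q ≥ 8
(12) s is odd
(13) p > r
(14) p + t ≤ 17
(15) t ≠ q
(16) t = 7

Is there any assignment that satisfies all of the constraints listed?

Constraint 1 fixes s = 2 and constraint 16 fixes t = 7. Constraints 2 and 10 give s = p = t, so s = t. But 2 ≠ 7 — contradiction.

Unsatisfiable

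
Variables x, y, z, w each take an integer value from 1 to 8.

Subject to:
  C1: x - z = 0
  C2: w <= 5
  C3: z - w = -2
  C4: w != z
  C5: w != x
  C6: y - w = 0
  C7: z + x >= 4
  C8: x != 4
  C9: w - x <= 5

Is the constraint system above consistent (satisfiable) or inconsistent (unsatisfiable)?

Satisfiable

The assignment x = 3, y = 5, z = 3, w = 5 works:
  constraint 1 holds since x - z = 0.
  constraint 3 holds since z - w = -2.
  constraint 6 holds since y - w = 0.
The rest check out directly.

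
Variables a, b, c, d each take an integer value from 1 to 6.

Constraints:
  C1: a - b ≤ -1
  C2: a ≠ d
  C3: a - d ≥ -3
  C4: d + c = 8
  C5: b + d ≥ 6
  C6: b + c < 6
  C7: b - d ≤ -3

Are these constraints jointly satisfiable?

Unsatisfiable

Constraints 1, 3, and 7 give b − a ≥ 1, a − d ≥ -3, d − b ≥ 3.
Adding all 3 inequalities: the left sides telescope to 0, and the right sides sum to 1 + (-3) + 3 = 1. So 0 ≥ 1, which is false.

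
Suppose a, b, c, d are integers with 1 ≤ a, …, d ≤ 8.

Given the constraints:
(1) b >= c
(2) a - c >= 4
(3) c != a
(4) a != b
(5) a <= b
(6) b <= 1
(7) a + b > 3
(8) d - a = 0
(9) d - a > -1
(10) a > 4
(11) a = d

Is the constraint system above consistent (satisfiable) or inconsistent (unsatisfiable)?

Unsatisfiable

From constraint 10: a ≥ 5. From constraints 5 and 6: a ≤ b and b ≤ 1, so a ≤ 1. But 1 < 5, so no value of a works.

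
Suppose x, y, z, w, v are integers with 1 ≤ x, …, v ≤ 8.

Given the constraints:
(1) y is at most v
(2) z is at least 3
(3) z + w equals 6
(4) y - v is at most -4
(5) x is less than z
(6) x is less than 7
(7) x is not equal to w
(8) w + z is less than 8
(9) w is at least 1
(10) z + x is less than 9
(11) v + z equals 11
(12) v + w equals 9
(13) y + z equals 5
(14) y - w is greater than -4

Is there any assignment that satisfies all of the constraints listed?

Satisfiable

Take x = 3, y = 1, z = 4, w = 2, v = 7. Then constraint 3: z + w = 6; constraint 4: y - v = -6; constraint 8: w + z = 6, and every other listed constraint is also met.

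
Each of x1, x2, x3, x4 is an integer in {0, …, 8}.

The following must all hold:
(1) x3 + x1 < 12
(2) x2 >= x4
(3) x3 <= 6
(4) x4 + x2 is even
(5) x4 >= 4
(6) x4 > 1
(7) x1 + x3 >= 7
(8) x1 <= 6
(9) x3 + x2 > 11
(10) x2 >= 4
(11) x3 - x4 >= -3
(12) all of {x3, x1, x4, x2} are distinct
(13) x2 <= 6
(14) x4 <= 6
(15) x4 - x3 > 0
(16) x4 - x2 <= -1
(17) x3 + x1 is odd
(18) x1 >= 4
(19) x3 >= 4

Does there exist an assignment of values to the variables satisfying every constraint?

Constraints 3, 5, 8, 10, 13, 14, 18, and 19 confine each of x3, x1, x4, x2 to the 3 values {4, …, 6}.
Constraint 12 requires all 4 of them to be distinct, but only 3 values are available — impossible by the pigeonhole principle.

Unsatisfiable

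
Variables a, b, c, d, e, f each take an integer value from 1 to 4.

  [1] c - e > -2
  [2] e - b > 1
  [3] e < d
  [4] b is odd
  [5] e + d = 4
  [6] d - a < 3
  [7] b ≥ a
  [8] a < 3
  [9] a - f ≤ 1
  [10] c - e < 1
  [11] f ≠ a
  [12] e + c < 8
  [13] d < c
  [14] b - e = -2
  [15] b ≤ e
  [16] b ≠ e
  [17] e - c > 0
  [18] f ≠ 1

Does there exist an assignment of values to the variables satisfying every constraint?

Constraints 3, 13, and 17 give d < c, c < e, e < d. Chaining: d < c < e < d, which forces d < d — impossible.

Unsatisfiable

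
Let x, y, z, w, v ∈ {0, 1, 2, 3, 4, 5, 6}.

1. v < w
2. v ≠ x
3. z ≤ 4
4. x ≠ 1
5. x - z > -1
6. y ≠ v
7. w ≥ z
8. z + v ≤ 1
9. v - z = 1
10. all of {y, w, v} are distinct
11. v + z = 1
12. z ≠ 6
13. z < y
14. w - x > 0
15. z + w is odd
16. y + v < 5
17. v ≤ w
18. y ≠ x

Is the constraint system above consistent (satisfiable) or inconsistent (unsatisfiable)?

Satisfiable

Setting (x, y, z, w, v) = (0, 2, 0, 3, 1) satisfies everything: constraint 5: x - z = 0; constraint 8: z + v = 1, and the others follow.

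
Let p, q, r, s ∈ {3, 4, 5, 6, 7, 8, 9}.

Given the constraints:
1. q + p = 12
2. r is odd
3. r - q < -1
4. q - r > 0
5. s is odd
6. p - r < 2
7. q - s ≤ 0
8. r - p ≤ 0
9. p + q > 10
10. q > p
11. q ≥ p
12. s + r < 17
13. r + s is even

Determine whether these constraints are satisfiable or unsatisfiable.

Satisfiable

The assignment p = 5, q = 7, r = 5, s = 9 works:
  constraint 1 holds since q + p = 12.
  constraint 3 holds since r - q = -2.
The rest check out directly.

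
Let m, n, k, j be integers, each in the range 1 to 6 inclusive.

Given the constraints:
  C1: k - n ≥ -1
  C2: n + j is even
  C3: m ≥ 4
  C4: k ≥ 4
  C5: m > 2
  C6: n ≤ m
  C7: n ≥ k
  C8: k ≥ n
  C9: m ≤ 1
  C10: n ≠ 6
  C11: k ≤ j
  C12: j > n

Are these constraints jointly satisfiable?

From constraints 4 and 7: n ≥ k and k ≥ 4, so n ≥ 4. From constraints 6 and 9: n ≤ m and m ≤ 1, so n ≤ 1. But 1 < 4, so no value of n works.

Unsatisfiable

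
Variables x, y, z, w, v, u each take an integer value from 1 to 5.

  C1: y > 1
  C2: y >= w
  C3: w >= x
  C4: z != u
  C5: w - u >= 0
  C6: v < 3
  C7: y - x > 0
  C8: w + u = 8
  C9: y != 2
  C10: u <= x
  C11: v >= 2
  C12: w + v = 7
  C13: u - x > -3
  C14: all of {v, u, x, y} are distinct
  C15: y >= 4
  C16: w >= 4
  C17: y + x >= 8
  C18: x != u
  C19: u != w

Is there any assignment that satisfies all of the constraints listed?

Satisfiable

The assignment x = 4, y = 5, z = 2, w = 5, v = 2, u = 3 works:
  constraint 5 holds since w - u = 2.
  constraint 7 holds since y - x = 1.
  constraint 8 holds since w + u = 8.
The rest check out directly.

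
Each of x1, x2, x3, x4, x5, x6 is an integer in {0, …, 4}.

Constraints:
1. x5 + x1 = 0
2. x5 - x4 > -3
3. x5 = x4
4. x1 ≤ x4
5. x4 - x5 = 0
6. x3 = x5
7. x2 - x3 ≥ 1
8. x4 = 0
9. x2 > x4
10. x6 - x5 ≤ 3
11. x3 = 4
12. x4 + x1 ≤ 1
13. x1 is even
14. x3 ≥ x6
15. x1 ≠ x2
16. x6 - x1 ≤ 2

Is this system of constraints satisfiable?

Constraint 11 fixes x3 = 4 and constraint 8 fixes x4 = 0. Constraints 3 and 6 give x3 = x5 = x4, so x3 = x4. But 4 ≠ 0 — contradiction.

Unsatisfiable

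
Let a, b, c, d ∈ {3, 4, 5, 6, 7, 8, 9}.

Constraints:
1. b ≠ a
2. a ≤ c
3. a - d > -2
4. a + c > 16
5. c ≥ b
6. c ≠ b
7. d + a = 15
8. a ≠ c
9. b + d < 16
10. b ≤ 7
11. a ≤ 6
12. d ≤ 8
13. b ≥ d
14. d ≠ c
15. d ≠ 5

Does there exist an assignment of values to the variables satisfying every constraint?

Unsatisfiable

From constraints 10 and 13: d ≤ b ≤ 7. From constraint 11: a ≤ 6. Hence d + a ≤ 13. But constraint 7 requires d + a = 15, and 15 > 13. Contradiction.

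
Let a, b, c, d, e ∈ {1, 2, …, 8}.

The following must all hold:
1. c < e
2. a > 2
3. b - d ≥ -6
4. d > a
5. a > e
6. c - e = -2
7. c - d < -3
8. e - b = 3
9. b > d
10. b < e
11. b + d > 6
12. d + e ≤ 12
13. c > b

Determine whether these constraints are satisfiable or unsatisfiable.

Unsatisfiable

Constraints 1, 4, 5, 9, and 13 give c < e, e < a, a < d, d < b, b < c. Chaining: c < e < a < d < b < c, which forces c < c — impossible.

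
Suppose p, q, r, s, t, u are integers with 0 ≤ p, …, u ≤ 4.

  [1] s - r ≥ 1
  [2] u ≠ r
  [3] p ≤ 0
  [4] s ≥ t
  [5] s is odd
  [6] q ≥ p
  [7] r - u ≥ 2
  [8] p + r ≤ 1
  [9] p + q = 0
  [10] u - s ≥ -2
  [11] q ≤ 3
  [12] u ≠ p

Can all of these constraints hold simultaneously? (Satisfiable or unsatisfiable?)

Constraints 1, 7, and 10 give s − r ≥ 1, r − u ≥ 2, u − s ≥ -2.
Adding all 3 inequalities: the left sides telescope to 0, and the right sides sum to 1 + 2 + (-2) = 1. So 0 ≥ 1, which is false.

Unsatisfiable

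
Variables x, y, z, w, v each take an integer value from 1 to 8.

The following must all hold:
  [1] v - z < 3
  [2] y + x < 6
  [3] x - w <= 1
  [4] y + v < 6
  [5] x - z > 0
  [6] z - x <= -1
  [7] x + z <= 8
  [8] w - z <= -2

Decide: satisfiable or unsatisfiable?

Unsatisfiable

Constraints 3, 6, and 8 give z − w ≥ 2, w − x ≥ -1, x − z ≥ 1.
Adding all 3 inequalities: the left sides telescope to 0, and the right sides sum to 2 + (-1) + 1 = 2. So 0 ≥ 2, which is false.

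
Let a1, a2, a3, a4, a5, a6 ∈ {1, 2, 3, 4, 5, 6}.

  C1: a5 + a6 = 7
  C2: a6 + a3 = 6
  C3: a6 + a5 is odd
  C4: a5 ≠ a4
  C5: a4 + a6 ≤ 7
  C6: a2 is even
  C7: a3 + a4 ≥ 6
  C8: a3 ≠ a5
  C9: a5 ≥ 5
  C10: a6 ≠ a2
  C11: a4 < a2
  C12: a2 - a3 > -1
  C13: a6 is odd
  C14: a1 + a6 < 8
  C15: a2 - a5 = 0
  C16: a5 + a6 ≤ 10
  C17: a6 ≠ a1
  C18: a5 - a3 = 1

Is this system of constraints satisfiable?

Satisfiable

Setting (a1, a2, a3, a4, a5, a6) = (4, 6, 5, 3, 6, 1) satisfies everything: constraint 1: a5 + a6 = 7; constraint 2: a6 + a3 = 6; constraint 5: a4 + a6 = 4, and the others follow.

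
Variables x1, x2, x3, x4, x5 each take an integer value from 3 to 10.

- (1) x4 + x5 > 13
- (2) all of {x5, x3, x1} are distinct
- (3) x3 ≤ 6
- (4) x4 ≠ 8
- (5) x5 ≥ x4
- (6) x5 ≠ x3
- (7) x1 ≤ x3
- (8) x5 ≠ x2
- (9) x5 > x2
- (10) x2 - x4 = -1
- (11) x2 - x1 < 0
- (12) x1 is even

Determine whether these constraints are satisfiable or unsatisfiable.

Satisfiable

Take x1 = 4, x2 = 3, x3 = 5, x4 = 4, x5 = 10. Then constraint 1: x4 + x5 = 14; constraint 10: x2 - x4 = -1, and every other listed constraint is also met.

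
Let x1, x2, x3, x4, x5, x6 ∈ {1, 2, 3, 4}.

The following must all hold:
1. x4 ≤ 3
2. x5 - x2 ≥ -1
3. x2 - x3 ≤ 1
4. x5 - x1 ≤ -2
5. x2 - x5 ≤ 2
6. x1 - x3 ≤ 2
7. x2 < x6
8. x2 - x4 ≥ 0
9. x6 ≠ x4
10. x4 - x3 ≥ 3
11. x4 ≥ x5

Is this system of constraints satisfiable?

Constraints 4, 5, 6, 8, and 10 give x3 − x1 ≥ -2, x1 − x5 ≥ 2, x5 − x2 ≥ -2, x2 − x4 ≥ 0, x4 − x3 ≥ 3.
Adding all 5 inequalities: the left sides telescope to 0, and the right sides sum to (-2) + 2 + (-2) + 0 + 3 = 1. So 0 ≥ 1, which is false.

Unsatisfiable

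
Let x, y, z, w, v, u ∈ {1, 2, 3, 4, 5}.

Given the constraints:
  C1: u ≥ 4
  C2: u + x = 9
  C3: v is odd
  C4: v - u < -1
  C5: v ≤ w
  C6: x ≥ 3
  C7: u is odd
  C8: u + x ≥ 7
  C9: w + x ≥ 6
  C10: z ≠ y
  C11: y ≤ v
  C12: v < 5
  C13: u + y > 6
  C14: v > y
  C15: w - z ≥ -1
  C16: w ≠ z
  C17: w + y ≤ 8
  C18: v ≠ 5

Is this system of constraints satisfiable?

Try x = 4, y = 2, z = 5, w = 4, v = 3, u = 5.
Check constraint 2: u + x = 9; constraint 4: v - u = -2. The remaining constraints are straightforward to verify.

Satisfiable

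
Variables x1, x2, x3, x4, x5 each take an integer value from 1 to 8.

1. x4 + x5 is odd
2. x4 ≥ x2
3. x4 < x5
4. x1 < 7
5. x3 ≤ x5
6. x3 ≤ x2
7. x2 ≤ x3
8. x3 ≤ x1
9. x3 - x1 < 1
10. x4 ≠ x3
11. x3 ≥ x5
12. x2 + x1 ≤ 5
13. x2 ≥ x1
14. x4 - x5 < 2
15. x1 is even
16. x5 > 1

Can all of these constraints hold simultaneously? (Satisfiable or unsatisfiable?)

Unsatisfiable

Constraints 2, 3, 8, 11, and 13 give x3 ≤ x1, x1 ≤ x2, x2 ≤ x4, x4 < x5, x5 ≤ x3. Chaining: x3 ≤ x1 ≤ x2 ≤ x4 < x5 ≤ x3, which forces x3 < x3 — impossible.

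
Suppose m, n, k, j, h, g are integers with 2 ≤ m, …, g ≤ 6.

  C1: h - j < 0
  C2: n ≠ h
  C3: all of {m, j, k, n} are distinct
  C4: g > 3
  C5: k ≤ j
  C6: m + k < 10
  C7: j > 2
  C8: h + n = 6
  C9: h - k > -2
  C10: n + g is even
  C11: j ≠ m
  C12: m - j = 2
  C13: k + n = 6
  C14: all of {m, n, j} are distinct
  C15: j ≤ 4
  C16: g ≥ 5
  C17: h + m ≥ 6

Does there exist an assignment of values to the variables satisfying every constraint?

Satisfiable

Try m = 5, n = 4, k = 2, j = 3, h = 2, g = 6.
Check constraint 1: h - j = -1; constraint 6: m + k = 7. The remaining constraints are straightforward to verify.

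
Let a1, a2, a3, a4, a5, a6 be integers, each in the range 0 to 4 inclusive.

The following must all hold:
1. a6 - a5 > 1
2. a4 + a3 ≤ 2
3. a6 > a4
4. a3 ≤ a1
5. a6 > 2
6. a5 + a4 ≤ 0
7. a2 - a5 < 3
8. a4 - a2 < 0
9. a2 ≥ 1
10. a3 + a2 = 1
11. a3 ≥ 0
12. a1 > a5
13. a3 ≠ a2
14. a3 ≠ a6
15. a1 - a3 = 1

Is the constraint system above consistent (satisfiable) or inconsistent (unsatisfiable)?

Satisfiable

The assignment a1 = 1, a2 = 1, a3 = 0, a4 = 0, a5 = 0, a6 = 4 works:
  constraint 1 holds since a6 - a5 = 4.
  constraint 2 holds since a4 + a3 = 0.
  constraint 6 holds since a5 + a4 = 0.
The rest check out directly.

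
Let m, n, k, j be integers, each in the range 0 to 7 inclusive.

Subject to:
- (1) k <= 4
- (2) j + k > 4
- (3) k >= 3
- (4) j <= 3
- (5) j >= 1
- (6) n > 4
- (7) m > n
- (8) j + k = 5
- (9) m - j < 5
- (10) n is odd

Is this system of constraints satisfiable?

Try m = 6, n = 5, k = 3, j = 2.
Check constraint 2: j + k = 5; constraint 8: j + k = 5; constraint 9: m - j = 4. The remaining constraints are straightforward to verify.

Satisfiable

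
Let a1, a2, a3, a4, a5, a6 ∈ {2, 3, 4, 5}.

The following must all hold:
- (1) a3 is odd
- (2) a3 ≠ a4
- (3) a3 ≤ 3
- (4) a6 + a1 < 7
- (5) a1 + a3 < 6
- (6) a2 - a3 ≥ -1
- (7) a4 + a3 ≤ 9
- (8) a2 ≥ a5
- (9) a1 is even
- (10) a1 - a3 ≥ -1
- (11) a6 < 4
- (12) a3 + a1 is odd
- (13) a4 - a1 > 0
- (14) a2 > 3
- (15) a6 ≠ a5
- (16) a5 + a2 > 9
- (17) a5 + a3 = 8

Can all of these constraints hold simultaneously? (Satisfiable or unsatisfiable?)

The assignment a1 = 2, a2 = 5, a3 = 3, a4 = 5, a5 = 5, a6 = 3 works:
  constraint 4 holds since a6 + a1 = 5.
  constraint 5 holds since a1 + a3 = 5.
The rest check out directly.

Satisfiable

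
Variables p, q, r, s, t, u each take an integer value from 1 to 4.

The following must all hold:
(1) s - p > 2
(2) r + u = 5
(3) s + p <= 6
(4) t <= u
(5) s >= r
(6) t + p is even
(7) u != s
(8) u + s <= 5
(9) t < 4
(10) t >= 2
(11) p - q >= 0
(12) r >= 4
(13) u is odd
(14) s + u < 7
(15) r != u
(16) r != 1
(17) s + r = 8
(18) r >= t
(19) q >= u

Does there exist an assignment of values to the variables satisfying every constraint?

From constraint 12: r ≥ 4. From constraints 4 and 10: u ≥ t ≥ 2. Hence r + u ≥ 6. But constraint 2 requires r + u = 5, and 5 < 6. Contradiction.

Unsatisfiable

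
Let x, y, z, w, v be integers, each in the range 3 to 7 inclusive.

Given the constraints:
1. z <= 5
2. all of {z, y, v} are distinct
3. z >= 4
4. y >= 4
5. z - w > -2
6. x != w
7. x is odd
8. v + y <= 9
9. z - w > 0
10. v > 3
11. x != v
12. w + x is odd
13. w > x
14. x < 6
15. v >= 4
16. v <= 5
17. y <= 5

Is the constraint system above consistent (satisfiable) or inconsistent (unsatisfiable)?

Unsatisfiable

Constraints 1, 3, 4, 15, 16, and 17 confine each of z, y, v to the 2 values {4, 5}.
Constraint 2 requires all 3 of them to be distinct, but only 2 values are available — impossible by the pigeonhole principle.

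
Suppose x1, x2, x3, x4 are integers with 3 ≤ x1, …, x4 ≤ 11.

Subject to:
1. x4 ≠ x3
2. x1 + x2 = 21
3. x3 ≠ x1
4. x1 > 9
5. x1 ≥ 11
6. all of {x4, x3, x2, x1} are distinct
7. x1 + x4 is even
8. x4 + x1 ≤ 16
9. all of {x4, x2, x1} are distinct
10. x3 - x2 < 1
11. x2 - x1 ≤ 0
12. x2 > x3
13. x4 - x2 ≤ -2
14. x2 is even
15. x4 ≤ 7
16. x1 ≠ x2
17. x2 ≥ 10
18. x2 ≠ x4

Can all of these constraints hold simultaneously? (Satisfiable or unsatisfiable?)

Setting (x1, x2, x3, x4) = (11, 10, 9, 5) satisfies everything: constraint 2: x1 + x2 = 21; constraint 8: x4 + x1 = 16, and the others follow.

Satisfiable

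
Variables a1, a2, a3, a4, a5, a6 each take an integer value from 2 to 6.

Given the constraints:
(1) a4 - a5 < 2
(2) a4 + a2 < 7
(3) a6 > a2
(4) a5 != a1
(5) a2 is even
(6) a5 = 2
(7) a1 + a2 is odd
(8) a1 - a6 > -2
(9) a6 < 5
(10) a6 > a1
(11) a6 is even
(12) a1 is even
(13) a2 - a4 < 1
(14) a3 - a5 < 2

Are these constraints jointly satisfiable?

Unsatisfiable

Constraint 12 makes a1 even and constraint 5 makes a2 even, so a1 + a2 must be even. Constraint 7 says a1 + a2 is odd — contradiction.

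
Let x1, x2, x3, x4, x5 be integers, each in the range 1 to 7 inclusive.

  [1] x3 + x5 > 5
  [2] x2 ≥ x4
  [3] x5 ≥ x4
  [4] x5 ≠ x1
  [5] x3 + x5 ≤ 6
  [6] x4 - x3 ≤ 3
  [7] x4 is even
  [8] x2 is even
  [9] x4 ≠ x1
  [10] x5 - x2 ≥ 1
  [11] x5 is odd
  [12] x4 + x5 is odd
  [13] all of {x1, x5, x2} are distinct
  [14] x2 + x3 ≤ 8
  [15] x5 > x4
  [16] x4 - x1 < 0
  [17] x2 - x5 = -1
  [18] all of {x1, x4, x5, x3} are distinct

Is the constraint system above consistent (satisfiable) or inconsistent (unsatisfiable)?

Satisfiable

Try x1 = 3, x2 = 4, x3 = 1, x4 = 2, x5 = 5.
Check constraint 1: x3 + x5 = 6; constraint 5: x3 + x5 = 6. The remaining constraints are straightforward to verify.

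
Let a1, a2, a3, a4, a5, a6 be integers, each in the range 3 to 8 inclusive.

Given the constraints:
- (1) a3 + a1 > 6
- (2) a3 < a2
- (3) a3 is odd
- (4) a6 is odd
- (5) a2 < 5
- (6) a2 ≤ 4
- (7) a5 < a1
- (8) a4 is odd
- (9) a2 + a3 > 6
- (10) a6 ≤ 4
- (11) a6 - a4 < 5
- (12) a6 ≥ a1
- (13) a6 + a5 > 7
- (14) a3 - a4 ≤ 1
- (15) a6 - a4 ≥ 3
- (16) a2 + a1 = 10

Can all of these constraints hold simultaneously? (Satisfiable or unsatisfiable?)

Unsatisfiable

From constraint 6: a2 ≤ 4. From constraints 10 and 12: a1 ≤ a6 ≤ 4. Hence a2 + a1 ≤ 8. But constraint 16 requires a2 + a1 = 10, and 10 > 8. Contradiction.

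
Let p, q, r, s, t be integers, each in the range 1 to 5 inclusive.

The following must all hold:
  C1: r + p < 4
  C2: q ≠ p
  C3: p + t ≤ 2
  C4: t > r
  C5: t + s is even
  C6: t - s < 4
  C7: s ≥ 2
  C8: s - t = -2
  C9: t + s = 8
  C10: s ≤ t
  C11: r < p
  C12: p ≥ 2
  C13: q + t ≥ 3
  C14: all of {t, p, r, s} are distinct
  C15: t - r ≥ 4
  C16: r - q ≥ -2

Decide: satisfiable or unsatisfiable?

From constraint 12: p ≥ 2. From constraints 7 and 10: t ≥ s ≥ 2. Hence p + t ≥ 4. But constraint 3 requires p + t ≤ 2, and 2 < 4. Contradiction.

Unsatisfiable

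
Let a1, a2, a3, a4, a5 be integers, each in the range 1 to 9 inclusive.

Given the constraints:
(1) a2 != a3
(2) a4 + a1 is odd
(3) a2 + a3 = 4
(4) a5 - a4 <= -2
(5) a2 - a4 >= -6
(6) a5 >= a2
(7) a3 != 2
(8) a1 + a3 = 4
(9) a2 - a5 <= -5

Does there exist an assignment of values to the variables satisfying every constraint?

Constraints 4, 5, and 9 give a2 − a4 ≥ -6, a4 − a5 ≥ 2, a5 − a2 ≥ 5.
Adding all 3 inequalities: the left sides telescope to 0, and the right sides sum to (-6) + 2 + 5 = 1. So 0 ≥ 1, which is false.

Unsatisfiable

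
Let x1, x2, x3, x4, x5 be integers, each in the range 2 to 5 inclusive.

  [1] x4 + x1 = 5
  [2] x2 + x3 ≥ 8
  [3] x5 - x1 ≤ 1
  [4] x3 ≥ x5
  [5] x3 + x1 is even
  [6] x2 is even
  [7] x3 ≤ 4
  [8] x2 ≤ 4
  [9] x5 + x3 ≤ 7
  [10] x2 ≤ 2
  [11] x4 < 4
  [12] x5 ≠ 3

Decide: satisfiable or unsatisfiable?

From constraint 10: x2 ≤ 2. From constraint 7: x3 ≤ 4. Hence x2 + x3 ≤ 6. But constraint 2 requires x2 + x3 ≥ 8, and 8 > 6. Contradiction.

Unsatisfiable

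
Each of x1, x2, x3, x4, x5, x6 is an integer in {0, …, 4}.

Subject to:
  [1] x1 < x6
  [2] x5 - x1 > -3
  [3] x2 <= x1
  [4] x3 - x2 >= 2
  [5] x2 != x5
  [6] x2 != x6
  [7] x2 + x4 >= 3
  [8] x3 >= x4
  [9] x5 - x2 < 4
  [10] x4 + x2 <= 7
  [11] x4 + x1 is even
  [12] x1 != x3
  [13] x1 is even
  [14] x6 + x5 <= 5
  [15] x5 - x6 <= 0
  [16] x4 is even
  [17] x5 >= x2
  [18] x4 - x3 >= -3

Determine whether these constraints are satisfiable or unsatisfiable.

Satisfiable

Try x1 = 2, x2 = 0, x3 = 4, x4 = 4, x5 = 2, x6 = 3.
Check constraint 2: x5 - x1 = 0; constraint 4: x3 - x2 = 4. The remaining constraints are straightforward to verify.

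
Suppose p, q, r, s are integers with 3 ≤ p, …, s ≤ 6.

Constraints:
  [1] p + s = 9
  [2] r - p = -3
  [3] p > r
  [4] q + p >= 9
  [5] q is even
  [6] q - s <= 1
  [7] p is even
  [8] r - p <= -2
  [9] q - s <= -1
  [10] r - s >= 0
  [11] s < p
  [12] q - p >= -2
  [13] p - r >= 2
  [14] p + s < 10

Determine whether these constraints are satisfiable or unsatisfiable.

Constraints 8, 9, 10, and 12 give s − q ≥ 1, q − p ≥ -2, p − r ≥ 2, r − s ≥ 0.
Adding all 4 inequalities: the left sides telescope to 0, and the right sides sum to 1 + (-2) + 2 + 0 = 1. So 0 ≥ 1, which is false.

Unsatisfiable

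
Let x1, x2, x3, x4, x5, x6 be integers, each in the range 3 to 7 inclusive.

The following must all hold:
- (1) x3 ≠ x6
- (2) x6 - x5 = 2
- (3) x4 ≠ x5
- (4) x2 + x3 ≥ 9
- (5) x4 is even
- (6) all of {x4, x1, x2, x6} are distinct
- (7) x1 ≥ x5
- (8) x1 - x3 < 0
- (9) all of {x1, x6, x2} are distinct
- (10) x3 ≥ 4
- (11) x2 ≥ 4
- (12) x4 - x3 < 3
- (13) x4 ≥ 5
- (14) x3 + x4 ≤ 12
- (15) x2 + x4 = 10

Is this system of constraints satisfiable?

Satisfiable

One satisfying assignment is x1 = 5, x2 = 4, x3 = 6, x4 = 6, x5 = 5, x6 = 7.
For the less obvious constraints — constraint 2: x6 - x5 = 2; constraint 4: x2 + x3 = 10; constraint 8: x1 - x3 = -1 — and the others hold by inspection.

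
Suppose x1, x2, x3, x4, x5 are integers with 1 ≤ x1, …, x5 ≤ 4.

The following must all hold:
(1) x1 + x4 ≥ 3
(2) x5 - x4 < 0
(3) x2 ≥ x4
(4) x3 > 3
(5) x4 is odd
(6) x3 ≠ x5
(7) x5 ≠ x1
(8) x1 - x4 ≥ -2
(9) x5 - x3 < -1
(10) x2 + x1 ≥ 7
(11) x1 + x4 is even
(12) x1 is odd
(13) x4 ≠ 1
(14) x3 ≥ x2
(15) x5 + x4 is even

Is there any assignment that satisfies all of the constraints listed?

Satisfiable

The assignment x1 = 3, x2 = 4, x3 = 4, x4 = 3, x5 = 1 works:
  constraint 1 holds since x1 + x4 = 6.
  constraint 2 holds since x5 - x4 = -2.
  constraint 8 holds since x1 - x4 = 0.
The rest check out directly.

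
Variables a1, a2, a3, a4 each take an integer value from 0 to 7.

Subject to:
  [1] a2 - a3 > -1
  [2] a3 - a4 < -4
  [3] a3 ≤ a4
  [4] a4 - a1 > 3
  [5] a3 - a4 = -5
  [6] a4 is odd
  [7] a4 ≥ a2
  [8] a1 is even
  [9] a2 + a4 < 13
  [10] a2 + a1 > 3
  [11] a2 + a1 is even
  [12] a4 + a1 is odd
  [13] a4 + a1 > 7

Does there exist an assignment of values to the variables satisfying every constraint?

Take a1 = 2, a2 = 4, a3 = 2, a4 = 7. Then constraint 1: a2 - a3 = 2; constraint 2: a3 - a4 = -5, and every other listed constraint is also met.

Satisfiable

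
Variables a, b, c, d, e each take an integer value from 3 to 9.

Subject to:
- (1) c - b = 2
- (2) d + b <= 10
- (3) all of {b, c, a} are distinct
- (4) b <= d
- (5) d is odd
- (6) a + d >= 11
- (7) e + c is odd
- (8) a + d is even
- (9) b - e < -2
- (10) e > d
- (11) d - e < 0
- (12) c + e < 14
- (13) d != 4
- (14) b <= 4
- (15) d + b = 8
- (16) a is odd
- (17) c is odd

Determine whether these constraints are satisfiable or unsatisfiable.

Satisfiable

Take a = 9, b = 3, c = 5, d = 5, e = 8. Then constraint 1: c - b = 2; constraint 2: d + b = 8, and every other listed constraint is also met.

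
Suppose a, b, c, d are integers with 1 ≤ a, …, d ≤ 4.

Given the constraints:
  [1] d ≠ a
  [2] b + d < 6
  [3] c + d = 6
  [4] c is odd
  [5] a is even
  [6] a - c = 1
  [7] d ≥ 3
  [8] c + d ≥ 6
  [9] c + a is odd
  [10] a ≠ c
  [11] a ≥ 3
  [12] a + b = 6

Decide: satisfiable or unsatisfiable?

Try a = 4, b = 2, c = 3, d = 3.
Check constraint 2: b + d = 5; constraint 3: c + d = 6; constraint 6: a - c = 1. The remaining constraints are straightforward to verify.

Satisfiable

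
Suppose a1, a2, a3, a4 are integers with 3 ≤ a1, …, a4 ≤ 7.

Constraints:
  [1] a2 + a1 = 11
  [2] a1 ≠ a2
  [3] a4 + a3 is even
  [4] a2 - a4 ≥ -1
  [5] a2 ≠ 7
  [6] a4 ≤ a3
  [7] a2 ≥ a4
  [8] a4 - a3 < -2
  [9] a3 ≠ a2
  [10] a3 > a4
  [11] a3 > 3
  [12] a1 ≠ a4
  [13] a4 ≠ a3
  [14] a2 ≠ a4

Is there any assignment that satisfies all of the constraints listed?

Setting (a1, a2, a3, a4) = (7, 4, 7, 3) satisfies everything: constraint 1: a2 + a1 = 11; constraint 4: a2 - a4 = 1, and the others follow.

Satisfiable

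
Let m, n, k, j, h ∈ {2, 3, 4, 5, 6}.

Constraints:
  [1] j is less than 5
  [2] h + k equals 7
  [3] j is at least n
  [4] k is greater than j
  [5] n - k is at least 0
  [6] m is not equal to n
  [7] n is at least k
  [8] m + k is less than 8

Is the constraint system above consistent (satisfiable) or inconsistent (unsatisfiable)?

Unsatisfiable

Constraints 3, 4, and 5 give n ≤ j, j < k, k ≤ n. Chaining: n ≤ j < k ≤ n, which forces n < n — impossible.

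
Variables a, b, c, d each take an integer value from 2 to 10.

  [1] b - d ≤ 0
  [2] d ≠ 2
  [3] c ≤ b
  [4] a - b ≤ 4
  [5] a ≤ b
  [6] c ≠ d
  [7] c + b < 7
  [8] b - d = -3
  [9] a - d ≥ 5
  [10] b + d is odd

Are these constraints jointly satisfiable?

Constraints 1, 4, and 9 give d − b ≥ 0, b − a ≥ -4, a − d ≥ 5.
Adding all 3 inequalities: the left sides telescope to 0, and the right sides sum to 0 + (-4) + 5 = 1. So 0 ≥ 1, which is false.

Unsatisfiable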